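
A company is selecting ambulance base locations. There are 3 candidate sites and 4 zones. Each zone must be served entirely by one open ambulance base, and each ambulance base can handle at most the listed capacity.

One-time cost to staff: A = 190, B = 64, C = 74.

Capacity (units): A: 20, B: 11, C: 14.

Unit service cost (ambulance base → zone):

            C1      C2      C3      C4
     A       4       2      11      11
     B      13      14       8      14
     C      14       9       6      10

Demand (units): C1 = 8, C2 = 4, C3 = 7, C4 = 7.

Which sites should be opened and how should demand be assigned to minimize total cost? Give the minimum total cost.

Open {A, C}: C1→A 4·8=32, C2→A 2·4=8, C3→C 6·7=42, C4→C 10·7=70.
Loads: A carries 12/20, C carries 14/14. Service 152; fixed 264; total 416.
Next best feasible plan costs 423.

Minimum total cost: 416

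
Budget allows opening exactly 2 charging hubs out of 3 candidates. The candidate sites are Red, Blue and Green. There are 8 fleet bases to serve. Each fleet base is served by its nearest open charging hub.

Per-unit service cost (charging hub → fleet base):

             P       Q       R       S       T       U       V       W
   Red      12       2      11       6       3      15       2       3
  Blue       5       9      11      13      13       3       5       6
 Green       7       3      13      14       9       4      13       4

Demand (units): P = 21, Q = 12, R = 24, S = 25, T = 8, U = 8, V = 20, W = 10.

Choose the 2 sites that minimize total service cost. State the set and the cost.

Choose Red and Blue; total service cost 661.

With exactly 2 open, each fleet base uses its cheapest among the chosen.
{Red, Blue}: P→Blue 5·21=105, Q→Red 2·12=24, R→Red 11·24=264, S→Red 6·25=150, T→Red 3·8=24, U→Blue 3·8=24, V→Red 2·20=40, W→Red 3·10=30. Service cost 661.
{Red, Green}: service cost 711
{Blue, Green}: service cost 966
Among all 3 size-2 choices, {Red, Blue} is lowest.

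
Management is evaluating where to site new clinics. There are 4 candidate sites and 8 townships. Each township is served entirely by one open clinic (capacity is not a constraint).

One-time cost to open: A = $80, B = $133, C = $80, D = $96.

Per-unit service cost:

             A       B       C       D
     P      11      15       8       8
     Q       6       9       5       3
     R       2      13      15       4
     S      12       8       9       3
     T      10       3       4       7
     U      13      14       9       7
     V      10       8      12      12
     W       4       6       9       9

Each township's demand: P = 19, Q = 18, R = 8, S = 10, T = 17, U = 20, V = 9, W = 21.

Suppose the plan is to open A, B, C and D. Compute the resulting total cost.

Total cost: 988

Each township is assigned to its cheapest site among the open ones.
{A, B, C, D}: P→C 8·19=152, Q→D 3·18=54, R→A 2·8=16, S→D 3·10=30, T→B 3·17=51, U→D 7·20=140, V→B 8·9=72, W→A 4·21=84. Service 599; fixed 389; total 988.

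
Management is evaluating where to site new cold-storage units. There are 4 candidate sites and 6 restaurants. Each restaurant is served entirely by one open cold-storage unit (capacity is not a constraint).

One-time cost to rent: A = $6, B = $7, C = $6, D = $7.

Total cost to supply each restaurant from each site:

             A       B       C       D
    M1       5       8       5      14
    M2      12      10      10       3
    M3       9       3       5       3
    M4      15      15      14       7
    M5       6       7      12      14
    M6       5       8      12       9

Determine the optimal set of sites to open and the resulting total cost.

For any fixed open set, each restaurant goes to its cheapest open site; total = fixed + service.
{A, D}: M1→A 5, M2→D 3, M3→D 3, M4→D 7, M5→A 6, M6→A 5. Service 29; fixed 13; total 42.
{A, C, D}: service 29 + fixed 19 = 48
{A, B, D}: M1→A 5, M2→D 3, M3→B 3, M4→D 7, M5→A 6, M6→A 5. Service 29; fixed 20; total 49.
{A, B, C, D}: M1→A 5, M2→D 3, M3→B 3, M4→D 7, M5→A 6, M6→A 5. Service 29; fixed 26; total 55.
No other subset beats 42.

Open A and D; minimum total cost 42.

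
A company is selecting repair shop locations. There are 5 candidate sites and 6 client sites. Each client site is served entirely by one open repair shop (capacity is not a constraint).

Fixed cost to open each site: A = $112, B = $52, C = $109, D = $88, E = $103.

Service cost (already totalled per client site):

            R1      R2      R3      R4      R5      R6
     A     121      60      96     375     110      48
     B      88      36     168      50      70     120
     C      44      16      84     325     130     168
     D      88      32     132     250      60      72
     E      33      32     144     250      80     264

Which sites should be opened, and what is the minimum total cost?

Open B and C; minimum total cost 545.

For any fixed open set, each client site goes to its cheapest open site; total = fixed + service.
{B, C}: R1→C 44, R2→C 16, R3→C 84, R4→B 50, R5→B 70, R6→B 120. Service 384; fixed 161; total 545.
{A, B}: R1→B 88, R2→B 36, R3→A 96, R4→B 50, R5→B 70, R6→A 48. Service 388; fixed 164; total 552.
{B, D}: service 434 + fixed 140 = 574
{A, B, C, D, E}: service 291 + fixed 464 = 755
No other subset beats 545.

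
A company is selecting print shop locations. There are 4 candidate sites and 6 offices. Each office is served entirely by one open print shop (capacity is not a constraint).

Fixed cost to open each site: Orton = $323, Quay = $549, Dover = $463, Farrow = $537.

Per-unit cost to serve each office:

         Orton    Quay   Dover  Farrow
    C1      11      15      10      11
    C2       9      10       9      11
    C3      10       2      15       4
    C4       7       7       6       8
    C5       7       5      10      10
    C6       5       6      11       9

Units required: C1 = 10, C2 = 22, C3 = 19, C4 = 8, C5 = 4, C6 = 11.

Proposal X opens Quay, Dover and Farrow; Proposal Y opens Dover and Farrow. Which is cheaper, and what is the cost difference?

Proposal X: {Quay, Dover, Farrow}: C1→Dover 10·10=100, C2→Dover 9·22=198, C3→Quay 2·19=38, C4→Dover 6·8=48, C5→Quay 5·4=20, C6→Quay 6·11=66. Service 470; fixed 1549; total 2019.
Proposal Y: {Dover, Farrow}: C1→Dover 10·10=100, C2→Dover 9·22=198, C3→Farrow 4·19=76, C4→Dover 6·8=48, C5→Dover 10·4=40, C6→Farrow 9·11=99. Service 561; fixed 1000; total 1561.
Difference: |2019 − 1561| = 458.

Proposal Y is cheaper by 458.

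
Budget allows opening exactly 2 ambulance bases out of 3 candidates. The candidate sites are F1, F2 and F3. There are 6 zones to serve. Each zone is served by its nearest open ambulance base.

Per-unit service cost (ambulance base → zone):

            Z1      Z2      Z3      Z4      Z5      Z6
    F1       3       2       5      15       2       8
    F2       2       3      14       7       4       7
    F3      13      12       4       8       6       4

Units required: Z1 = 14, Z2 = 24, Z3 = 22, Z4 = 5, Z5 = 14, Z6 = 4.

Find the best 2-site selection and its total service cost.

With exactly 2 open, each zone uses its cheapest among the chosen.
{F1, F3}: Z1→F1 3·14=42, Z2→F1 2·24=48, Z3→F3 4·22=88, Z4→F3 8·5=40, Z5→F1 2·14=28, Z6→F3 4·4=16. Service cost 262.
{F1, F2}: service cost 277
{F2, F3}: service cost 295
Among all 3 size-2 choices, {F1, F3} is lowest.

Choose F1 and F3; total service cost 262.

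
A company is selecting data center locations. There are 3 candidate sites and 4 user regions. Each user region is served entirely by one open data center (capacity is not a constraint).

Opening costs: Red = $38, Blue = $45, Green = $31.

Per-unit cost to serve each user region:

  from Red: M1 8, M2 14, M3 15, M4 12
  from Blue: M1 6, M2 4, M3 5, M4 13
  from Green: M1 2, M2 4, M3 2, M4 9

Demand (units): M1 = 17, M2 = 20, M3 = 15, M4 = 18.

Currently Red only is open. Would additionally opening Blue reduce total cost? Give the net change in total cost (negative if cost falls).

Yes — net change −339 (cost falls by 339).

Current service cost with {Red}: 857.
Adding Blue: each user region re-picks its cheapest; new service cost 473, saving 384.
Extra fixed cost: 45. Net change = 45 − 384 = -339.
(Totals: 895 → 556.)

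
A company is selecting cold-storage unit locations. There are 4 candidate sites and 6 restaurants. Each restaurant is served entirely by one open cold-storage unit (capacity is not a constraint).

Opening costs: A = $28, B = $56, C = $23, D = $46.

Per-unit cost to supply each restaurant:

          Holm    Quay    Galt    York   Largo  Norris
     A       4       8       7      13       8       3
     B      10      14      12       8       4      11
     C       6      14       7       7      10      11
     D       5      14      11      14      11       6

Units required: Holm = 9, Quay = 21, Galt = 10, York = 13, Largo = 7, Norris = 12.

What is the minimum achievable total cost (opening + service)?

For any fixed open set, each restaurant goes to its cheapest open site; total = fixed + service.
{A, C}: Holm→A 4·9=36, Quay→A 8·21=168, Galt→A 7·10=70, York→C 7·13=91, Largo→A 8·7=56, Norris→A 3·12=36. Service 457; fixed 51; total 508.
{A, B}: Holm→A 4·9=36, Quay→A 8·21=168, Galt→A 7·10=70, York→B 8·13=104, Largo→B 4·7=28, Norris→A 3·12=36. Service 442; fixed 84; total 526.
{A, B, C}: service 429 + fixed 107 = 536
{A, B, C, D}: Holm→A 4·9=36, Quay→A 8·21=168, Galt→A 7·10=70, York→C 7·13=91, Largo→B 4·7=28, Norris→A 3·12=36. Service 429; fixed 153; total 582.
No other subset beats 508.

Minimum total cost: 508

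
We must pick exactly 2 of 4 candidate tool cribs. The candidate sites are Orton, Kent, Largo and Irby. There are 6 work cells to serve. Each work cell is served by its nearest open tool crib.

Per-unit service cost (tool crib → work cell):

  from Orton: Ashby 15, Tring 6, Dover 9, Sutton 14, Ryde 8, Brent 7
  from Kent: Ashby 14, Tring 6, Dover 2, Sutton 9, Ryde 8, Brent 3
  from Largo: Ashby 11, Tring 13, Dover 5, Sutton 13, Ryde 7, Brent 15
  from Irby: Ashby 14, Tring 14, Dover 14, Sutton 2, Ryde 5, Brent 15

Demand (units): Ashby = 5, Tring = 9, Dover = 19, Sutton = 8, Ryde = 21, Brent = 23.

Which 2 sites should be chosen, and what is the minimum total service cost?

With exactly 2 open, each work cell uses its cheapest among the chosen.
{Kent, Irby}: Ashby→Kent 14·5=70, Tring→Kent 6·9=54, Dover→Kent 2·19=38, Sutton→Irby 2·8=16, Ryde→Irby 5·21=105, Brent→Kent 3·23=69. Service cost 352.
{Kent, Largo}: service cost 435
{Orton, Kent}: service cost 471
Among all 6 size-2 choices, {Kent, Irby} is lowest.

Choose Kent and Irby; total service cost 352.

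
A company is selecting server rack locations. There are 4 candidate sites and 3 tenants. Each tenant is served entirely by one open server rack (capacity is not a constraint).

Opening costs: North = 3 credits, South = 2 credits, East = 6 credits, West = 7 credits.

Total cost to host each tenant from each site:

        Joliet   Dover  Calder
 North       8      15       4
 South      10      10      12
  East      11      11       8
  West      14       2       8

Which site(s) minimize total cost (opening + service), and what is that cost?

Open North and West; minimum total cost 24.

For any fixed open set, each tenant goes to its cheapest open site; total = fixed + service.
{North, West}: Joliet→North 8, Dover→West 2, Calder→North 4. Service 14; fixed 10; total 24.
{North, South, West}: service 14 + fixed 12 = 26
{North, South}: Joliet→North 8, Dover→South 10, Calder→North 4. Service 22; fixed 5; total 27.
{North, South, East, West}: service 14 + fixed 18 = 32
No other subset beats 24.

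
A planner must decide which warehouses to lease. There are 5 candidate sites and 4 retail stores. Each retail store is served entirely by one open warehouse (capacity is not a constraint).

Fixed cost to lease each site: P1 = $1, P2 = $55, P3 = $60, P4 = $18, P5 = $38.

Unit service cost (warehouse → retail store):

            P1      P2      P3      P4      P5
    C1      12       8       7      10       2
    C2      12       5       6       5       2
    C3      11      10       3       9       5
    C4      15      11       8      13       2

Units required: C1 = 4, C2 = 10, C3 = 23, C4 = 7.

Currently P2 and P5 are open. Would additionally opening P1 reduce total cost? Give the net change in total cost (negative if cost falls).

Current service cost with {P2, P5}: 157.
Adding P1: each retail store re-picks its cheapest; new service cost 157, saving 0.
Extra fixed cost: 1. Net change = 1 − 0 = 1.
(Totals: 250 → 251.)

No — net change +1 (cost rises by 1).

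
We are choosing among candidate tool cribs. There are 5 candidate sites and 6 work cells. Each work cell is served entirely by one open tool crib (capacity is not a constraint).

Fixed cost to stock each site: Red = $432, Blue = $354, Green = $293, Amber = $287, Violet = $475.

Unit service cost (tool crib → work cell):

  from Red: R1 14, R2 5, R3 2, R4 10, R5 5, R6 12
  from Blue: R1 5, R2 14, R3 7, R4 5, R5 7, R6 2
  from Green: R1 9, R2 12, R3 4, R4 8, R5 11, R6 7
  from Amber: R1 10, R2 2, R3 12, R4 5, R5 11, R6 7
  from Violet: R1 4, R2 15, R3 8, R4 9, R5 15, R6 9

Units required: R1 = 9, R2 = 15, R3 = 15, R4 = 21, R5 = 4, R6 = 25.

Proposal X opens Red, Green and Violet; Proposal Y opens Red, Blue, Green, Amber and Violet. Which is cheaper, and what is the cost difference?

Proposal X is cheaper by 408.

Proposal X: {Red, Green, Violet}: R1→Violet 4·9=36, R2→Red 5·15=75, R3→Red 2·15=30, R4→Green 8·21=168, R5→Red 5·4=20, R6→Green 7·25=175. Service 504; fixed 1200; total 1704.
Proposal Y: {Red, Blue, Green, Amber, Violet}: R1→Violet 4·9=36, R2→Amber 2·15=30, R3→Red 2·15=30, R4→Blue 5·21=105, R5→Red 5·4=20, R6→Blue 2·25=50. Service 271; fixed 1841; total 2112.
Difference: |1704 − 2112| = 408.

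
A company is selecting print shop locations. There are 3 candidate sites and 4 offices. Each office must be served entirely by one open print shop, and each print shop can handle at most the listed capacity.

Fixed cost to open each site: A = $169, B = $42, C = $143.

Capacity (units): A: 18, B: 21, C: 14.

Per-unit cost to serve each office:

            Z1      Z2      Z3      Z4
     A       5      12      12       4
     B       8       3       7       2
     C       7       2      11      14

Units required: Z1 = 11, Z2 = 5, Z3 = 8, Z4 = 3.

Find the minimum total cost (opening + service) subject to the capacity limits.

Minimum total cost: 339

Open {B, C}: Z1→C 7·11=77, Z2→B 3·5=15, Z3→B 7·8=56, Z4→B 2·3=6.
Loads: B carries 16/21, C carries 11/14. Service 154; fixed 185; total 339.
Next best feasible plan costs 343.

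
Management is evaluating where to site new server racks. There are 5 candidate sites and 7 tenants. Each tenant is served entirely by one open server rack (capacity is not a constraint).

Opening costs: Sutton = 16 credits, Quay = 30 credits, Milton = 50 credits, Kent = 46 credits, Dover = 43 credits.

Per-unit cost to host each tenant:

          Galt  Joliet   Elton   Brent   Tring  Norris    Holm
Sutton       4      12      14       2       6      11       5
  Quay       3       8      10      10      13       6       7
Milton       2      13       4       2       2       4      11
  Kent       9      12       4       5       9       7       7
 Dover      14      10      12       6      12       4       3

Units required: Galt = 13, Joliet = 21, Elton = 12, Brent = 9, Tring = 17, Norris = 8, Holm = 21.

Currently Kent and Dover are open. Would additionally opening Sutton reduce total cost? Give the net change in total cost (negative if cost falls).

Current service cost with {Kent, Dover}: 668.
Adding Sutton: each tenant re-picks its cheapest; new service cost 525, saving 143.
Extra fixed cost: 16. Net change = 16 − 143 = -127.
(Totals: 757 → 630.)

Yes — net change −127 (cost falls by 127).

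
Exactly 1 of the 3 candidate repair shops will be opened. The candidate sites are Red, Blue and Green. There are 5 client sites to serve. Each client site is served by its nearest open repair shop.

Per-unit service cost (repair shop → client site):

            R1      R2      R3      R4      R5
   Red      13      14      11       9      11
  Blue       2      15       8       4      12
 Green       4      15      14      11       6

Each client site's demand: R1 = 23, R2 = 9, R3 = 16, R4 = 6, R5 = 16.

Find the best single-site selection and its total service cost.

Choose Blue only; total service cost 525.

With exactly 1 open, each client site uses its cheapest among the chosen.
{Blue}: R1→Blue 2·23=46, R2→Blue 15·9=135, R3→Blue 8·16=128, R4→Blue 4·6=24, R5→Blue 12·16=192. Service cost 525.
{Green}: service cost 613
{Red}: service cost 831
Among all 3 size-1 choices, {Blue} is lowest.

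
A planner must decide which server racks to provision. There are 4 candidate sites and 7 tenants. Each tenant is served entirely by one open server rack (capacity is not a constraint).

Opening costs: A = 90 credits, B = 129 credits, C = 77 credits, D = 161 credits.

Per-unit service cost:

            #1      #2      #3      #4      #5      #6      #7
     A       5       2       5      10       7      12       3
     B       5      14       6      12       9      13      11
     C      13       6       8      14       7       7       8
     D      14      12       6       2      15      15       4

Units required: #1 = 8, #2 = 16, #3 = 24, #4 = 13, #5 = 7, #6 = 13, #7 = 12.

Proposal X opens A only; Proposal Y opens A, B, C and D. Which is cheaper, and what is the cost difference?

Proposal X is cheaper by 198.

Proposal X: {A}: #1→A 5·8=40, #2→A 2·16=32, #3→A 5·24=120, #4→A 10·13=130, #5→A 7·7=49, #6→A 12·13=156, #7→A 3·12=36. Service 563; fixed 90; total 653.
Proposal Y: {A, B, C, D}: #1→A 5·8=40, #2→A 2·16=32, #3→A 5·24=120, #4→D 2·13=26, #5→A 7·7=49, #6→C 7·13=91, #7→A 3·12=36. Service 394; fixed 457; total 851.
Difference: |653 − 851| = 198.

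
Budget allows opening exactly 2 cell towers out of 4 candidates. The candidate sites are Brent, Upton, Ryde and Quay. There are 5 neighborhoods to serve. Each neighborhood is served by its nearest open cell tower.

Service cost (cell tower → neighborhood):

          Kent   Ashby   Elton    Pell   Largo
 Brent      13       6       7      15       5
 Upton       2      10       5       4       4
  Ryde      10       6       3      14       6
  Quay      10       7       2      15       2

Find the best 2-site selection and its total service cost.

Choose Upton and Quay; total service cost 17.

With exactly 2 open, each neighborhood uses its cheapest among the chosen.
{Upton, Quay}: Kent→Upton 2, Ashby→Quay 7, Elton→Quay 2, Pell→Upton 4, Largo→Quay 2. Service cost 17.
{Upton, Ryde}: service cost 19
{Brent, Upton}: service cost 21
Among all 6 size-2 choices, {Upton, Quay} is lowest.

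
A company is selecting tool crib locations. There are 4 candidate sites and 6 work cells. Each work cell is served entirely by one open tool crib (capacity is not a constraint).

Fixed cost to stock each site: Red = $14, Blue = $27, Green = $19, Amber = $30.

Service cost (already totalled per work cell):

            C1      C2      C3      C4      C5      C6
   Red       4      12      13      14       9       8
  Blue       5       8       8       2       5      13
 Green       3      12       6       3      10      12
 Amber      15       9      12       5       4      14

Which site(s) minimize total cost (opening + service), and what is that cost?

Open Green only; minimum total cost 65.

For any fixed open set, each work cell goes to its cheapest open site; total = fixed + service.
{Green}: C1→Green 3, C2→Green 12, C3→Green 6, C4→Green 3, C5→Green 10, C6→Green 12. Service 46; fixed 19; total 65.
{Blue}: service 41 + fixed 27 = 68
{Red}: C1→Red 4, C2→Red 12, C3→Red 13, C4→Red 14, C5→Red 9, C6→Red 8. Service 60; fixed 14; total 74.
{Red, Blue, Green, Amber}: service 31 + fixed 90 = 121
No other subset beats 65.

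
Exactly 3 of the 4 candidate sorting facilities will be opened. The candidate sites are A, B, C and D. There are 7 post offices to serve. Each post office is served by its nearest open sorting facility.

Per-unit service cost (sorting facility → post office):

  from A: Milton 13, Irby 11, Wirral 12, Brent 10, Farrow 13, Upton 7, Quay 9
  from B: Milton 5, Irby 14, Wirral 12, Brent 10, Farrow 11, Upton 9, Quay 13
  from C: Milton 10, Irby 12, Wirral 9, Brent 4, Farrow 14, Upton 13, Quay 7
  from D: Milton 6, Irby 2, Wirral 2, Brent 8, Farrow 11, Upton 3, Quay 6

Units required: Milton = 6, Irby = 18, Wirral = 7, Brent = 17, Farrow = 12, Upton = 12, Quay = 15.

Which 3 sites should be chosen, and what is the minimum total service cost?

Choose B, C and D; total service cost 406.

With exactly 3 open, each post office uses its cheapest among the chosen.
{B, C, D}: Milton→B 5·6=30, Irby→D 2·18=36, Wirral→D 2·7=14, Brent→C 4·17=68, Farrow→B 11·12=132, Upton→D 3·12=36, Quay→D 6·15=90. Service cost 406.
{A, C, D}: service cost 412
{A, B, D}: service cost 474
Among all 4 size-3 choices, {B, C, D} is lowest.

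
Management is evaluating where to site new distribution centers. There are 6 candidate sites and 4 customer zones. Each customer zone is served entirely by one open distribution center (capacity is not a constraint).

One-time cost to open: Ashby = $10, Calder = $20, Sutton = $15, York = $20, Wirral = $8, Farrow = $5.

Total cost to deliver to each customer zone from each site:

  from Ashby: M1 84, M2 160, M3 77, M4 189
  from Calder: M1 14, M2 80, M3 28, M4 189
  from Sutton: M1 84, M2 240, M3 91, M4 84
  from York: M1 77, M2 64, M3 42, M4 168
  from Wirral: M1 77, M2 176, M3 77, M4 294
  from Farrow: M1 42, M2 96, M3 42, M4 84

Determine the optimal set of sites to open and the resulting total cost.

Open Calder and Farrow; minimum total cost 231.

For any fixed open set, each customer zone goes to its cheapest open site; total = fixed + service.
{Calder, Farrow}: M1→Calder 14, M2→Calder 80, M3→Calder 28, M4→Farrow 84. Service 206; fixed 25; total 231.
{Calder, York, Farrow}: M1→Calder 14, M2→York 64, M3→Calder 28, M4→Farrow 84. Service 190; fixed 45; total 235.
{Calder, Wirral, Farrow}: M1→Calder 14, M2→Calder 80, M3→Calder 28, M4→Farrow 84. Service 206; fixed 33; total 239.
{Ashby, Calder, Sutton, York, Wirral, Farrow}: service 190 + fixed 78 = 268
No other subset beats 231.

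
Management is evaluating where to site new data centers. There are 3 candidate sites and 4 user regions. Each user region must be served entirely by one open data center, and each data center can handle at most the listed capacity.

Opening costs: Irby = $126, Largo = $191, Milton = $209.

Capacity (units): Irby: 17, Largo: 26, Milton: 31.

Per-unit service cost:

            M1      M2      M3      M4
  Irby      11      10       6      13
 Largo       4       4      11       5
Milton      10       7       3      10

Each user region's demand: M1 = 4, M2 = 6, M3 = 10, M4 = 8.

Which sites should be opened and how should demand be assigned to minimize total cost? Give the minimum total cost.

Open {Milton}: M1→Milton 10·4=40, M2→Milton 7·6=42, M3→Milton 3·10=30, M4→Milton 10·8=80.
Loads: Milton carries 28/31. Service 192; fixed 209; total 401.
Next best feasible plan costs 457.

Minimum total cost: 401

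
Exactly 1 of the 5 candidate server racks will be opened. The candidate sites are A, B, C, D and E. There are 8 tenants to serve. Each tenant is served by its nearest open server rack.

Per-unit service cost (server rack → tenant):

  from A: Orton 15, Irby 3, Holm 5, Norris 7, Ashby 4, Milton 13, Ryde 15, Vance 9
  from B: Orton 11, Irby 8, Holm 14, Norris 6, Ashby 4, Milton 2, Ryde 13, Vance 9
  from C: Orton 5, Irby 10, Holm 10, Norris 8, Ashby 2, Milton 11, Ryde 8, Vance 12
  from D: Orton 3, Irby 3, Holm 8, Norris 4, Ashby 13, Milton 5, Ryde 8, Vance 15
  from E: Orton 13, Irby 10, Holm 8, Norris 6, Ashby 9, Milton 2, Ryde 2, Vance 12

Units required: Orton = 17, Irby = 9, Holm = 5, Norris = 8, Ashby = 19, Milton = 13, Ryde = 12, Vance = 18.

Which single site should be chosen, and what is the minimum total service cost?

With exactly 1 open, each tenant uses its cheapest among the chosen.
{C}: Orton→C 5·17=85, Irby→C 10·9=90, Holm→C 10·5=50, Norris→C 8·8=64, Ashby→C 2·19=38, Milton→C 11·13=143, Ryde→C 8·12=96, Vance→C 12·18=216. Service cost 782.
{B}: service cost 797
{D}: service cost 828
Among all 5 size-1 choices, {C} is lowest.

Choose C only; total service cost 782.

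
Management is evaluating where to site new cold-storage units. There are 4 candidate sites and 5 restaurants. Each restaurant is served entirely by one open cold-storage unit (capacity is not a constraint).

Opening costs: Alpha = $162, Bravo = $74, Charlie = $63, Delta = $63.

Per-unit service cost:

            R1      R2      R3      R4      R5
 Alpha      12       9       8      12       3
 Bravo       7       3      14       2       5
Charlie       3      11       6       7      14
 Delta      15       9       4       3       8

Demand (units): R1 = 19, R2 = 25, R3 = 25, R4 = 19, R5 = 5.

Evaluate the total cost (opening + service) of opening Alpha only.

Total cost: 1058

Each restaurant is assigned to its cheapest site among the open ones.
{Alpha}: R1→Alpha 12·19=228, R2→Alpha 9·25=225, R3→Alpha 8·25=200, R4→Alpha 12·19=228, R5→Alpha 3·5=15. Service 896; fixed 162; total 1058.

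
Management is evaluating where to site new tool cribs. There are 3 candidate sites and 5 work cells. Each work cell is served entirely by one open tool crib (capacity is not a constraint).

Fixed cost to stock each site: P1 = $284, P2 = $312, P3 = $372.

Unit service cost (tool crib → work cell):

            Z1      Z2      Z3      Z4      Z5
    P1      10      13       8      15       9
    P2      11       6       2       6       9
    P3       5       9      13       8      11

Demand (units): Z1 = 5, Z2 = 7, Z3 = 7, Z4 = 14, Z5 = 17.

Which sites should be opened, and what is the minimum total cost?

For any fixed open set, each work cell goes to its cheapest open site; total = fixed + service.
{P2}: Z1→P2 11·5=55, Z2→P2 6·7=42, Z3→P2 2·7=14, Z4→P2 6·14=84, Z5→P2 9·17=153. Service 348; fixed 312; total 660.
{P1}: Z1→P1 10·5=50, Z2→P1 13·7=91, Z3→P1 8·7=56, Z4→P1 15·14=210, Z5→P1 9·17=153. Service 560; fixed 284; total 844.
{P3}: service 478 + fixed 372 = 850
{P1, P2, P3}: Z1→P3 5·5=25, Z2→P2 6·7=42, Z3→P2 2·7=14, Z4→P2 6·14=84, Z5→P1 9·17=153. Service 318; fixed 968; total 1286.
No other subset beats 660.

Open P2 only; minimum total cost 660.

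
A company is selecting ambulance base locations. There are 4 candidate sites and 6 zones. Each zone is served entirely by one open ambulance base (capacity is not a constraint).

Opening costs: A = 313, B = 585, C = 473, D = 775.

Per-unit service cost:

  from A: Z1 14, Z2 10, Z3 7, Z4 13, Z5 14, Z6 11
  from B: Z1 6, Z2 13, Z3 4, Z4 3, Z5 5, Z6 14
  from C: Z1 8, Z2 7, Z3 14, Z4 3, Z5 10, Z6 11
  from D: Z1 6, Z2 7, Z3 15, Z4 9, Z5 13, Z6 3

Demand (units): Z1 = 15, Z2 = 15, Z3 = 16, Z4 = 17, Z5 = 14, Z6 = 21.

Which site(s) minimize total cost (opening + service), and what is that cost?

For any fixed open set, each zone goes to its cheapest open site; total = fixed + service.
{C}: Z1→C 8·15=120, Z2→C 7·15=105, Z3→C 14·16=224, Z4→C 3·17=51, Z5→C 10·14=140, Z6→C 11·21=231. Service 871; fixed 473; total 1344.
{B}: service 764 + fixed 585 = 1349
{A}: service 1120 + fixed 313 = 1433
{A, B, C, D}: Z1→B 6·15=90, Z2→C 7·15=105, Z3→B 4·16=64, Z4→B 3·17=51, Z5→B 5·14=70, Z6→D 3·21=63. Service 443; fixed 2146; total 2589.
No other subset beats 1344.

Open C only; minimum total cost 1344.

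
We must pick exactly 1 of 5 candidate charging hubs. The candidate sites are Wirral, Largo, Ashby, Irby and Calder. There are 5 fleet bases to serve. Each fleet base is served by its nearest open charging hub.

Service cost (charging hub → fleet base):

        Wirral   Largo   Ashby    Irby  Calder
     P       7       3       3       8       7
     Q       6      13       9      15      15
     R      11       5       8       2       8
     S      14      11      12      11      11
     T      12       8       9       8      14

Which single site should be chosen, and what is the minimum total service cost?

Choose Largo only; total service cost 40.

With exactly 1 open, each fleet base uses its cheapest among the chosen.
{Largo}: P→Largo 3, Q→Largo 13, R→Largo 5, S→Largo 11, T→Largo 8. Service cost 40.
{Ashby}: service cost 41
{Irby}: service cost 44
Among all 5 size-1 choices, {Largo} is lowest.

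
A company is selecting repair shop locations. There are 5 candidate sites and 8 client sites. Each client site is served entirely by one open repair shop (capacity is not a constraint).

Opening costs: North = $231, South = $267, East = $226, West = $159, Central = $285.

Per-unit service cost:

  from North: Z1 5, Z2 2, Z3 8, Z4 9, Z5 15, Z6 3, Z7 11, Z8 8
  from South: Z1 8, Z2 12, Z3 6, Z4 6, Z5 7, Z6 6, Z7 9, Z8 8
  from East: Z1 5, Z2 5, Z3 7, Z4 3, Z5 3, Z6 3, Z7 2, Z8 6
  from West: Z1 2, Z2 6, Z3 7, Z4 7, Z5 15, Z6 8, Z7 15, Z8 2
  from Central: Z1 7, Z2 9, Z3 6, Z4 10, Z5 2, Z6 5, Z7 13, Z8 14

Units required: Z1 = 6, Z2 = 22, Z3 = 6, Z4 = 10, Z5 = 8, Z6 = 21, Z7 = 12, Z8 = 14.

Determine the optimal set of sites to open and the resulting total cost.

Open East only; minimum total cost 633.

For any fixed open set, each client site goes to its cheapest open site; total = fixed + service.
{East}: Z1→East 5·6=30, Z2→East 5·22=110, Z3→East 7·6=42, Z4→East 3·10=30, Z5→East 3·8=24, Z6→East 3·21=63, Z7→East 2·12=24, Z8→East 6·14=84. Service 407; fixed 226; total 633.
{East, West}: Z1→West 2·6=12, Z2→East 5·22=110, Z3→East 7·6=42, Z4→East 3·10=30, Z5→East 3·8=24, Z6→East 3·21=63, Z7→East 2·12=24, Z8→West 2·14=28. Service 333; fixed 385; total 718.
{North, East}: Z1→North 5·6=30, Z2→North 2·22=44, Z3→East 7·6=42, Z4→East 3·10=30, Z5→East 3·8=24, Z6→North 3·21=63, Z7→East 2·12=24, Z8→East 6·14=84. Service 341; fixed 457; total 798.
{North, South, East, West, Central}: Z1→West 2·6=12, Z2→North 2·22=44, Z3→South 6·6=36, Z4→East 3·10=30, Z5→Central 2·8=16, Z6→North 3·21=63, Z7→East 2·12=24, Z8→West 2·14=28. Service 253; fixed 1168; total 1421.
No other subset beats 633.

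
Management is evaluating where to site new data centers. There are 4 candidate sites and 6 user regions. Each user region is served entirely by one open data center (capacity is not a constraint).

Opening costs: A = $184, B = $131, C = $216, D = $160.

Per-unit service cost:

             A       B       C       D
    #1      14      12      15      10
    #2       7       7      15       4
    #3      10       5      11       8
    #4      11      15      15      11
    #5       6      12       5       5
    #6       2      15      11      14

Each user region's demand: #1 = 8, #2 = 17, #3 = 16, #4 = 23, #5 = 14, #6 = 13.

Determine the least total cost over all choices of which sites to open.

For any fixed open set, each user region goes to its cheapest open site; total = fixed + service.
{A}: #1→A 14·8=112, #2→A 7·17=119, #3→A 10·16=160, #4→A 11·23=253, #5→A 6·14=84, #6→A 2·13=26. Service 754; fixed 184; total 938.
{D}: service 781 + fixed 160 = 941
{A, D}: service 625 + fixed 344 = 969
{A, B, C, D}: #1→D 10·8=80, #2→D 4·17=68, #3→B 5·16=80, #4→A 11·23=253, #5→C 5·14=70, #6→A 2·13=26. Service 577; fixed 691; total 1268.
No other subset beats 938.

Minimum total cost: 938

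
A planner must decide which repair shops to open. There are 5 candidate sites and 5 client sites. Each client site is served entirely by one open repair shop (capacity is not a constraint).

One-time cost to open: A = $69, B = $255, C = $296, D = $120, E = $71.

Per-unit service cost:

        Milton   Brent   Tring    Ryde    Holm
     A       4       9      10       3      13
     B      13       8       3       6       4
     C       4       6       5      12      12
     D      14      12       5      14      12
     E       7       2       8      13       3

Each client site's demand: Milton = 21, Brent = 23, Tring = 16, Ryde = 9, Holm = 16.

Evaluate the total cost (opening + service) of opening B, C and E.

Each client site is assigned to its cheapest site among the open ones.
{B, C, E}: Milton→C 4·21=84, Brent→E 2·23=46, Tring→B 3·16=48, Ryde→B 6·9=54, Holm→E 3·16=48. Service 280; fixed 622; total 902.

Total cost: 902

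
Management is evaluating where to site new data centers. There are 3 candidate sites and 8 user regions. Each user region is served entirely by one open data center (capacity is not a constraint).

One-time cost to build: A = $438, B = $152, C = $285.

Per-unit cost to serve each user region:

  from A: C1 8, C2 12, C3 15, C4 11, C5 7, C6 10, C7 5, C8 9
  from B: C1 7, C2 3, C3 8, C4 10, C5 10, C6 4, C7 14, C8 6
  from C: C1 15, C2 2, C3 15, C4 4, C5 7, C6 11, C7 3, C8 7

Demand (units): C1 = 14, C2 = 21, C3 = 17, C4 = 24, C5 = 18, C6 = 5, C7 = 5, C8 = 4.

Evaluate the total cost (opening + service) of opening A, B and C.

Total cost: 1432

Each user region is assigned to its cheapest site among the open ones.
{A, B, C}: C1→B 7·14=98, C2→C 2·21=42, C3→B 8·17=136, C4→C 4·24=96, C5→A 7·18=126, C6→B 4·5=20, C7→C 3·5=15, C8→B 6·4=24. Service 557; fixed 875; total 1432.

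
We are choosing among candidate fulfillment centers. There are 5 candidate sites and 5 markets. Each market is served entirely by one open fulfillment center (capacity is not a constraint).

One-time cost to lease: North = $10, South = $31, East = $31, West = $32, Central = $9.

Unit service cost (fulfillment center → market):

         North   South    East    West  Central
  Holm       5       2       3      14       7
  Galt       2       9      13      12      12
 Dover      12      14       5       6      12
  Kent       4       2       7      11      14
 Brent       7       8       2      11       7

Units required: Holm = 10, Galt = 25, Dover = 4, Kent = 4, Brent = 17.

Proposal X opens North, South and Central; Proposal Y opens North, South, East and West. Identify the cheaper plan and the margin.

Proposal Y is cheaper by 59.

Proposal X: {North, South, Central}: Holm→South 2·10=20, Galt→North 2·25=50, Dover→North 12·4=48, Kent→South 2·4=8, Brent→North 7·17=119. Service 245; fixed 50; total 295.
Proposal Y: {North, South, East, West}: Holm→South 2·10=20, Galt→North 2·25=50, Dover→East 5·4=20, Kent→South 2·4=8, Brent→East 2·17=34. Service 132; fixed 104; total 236.
Difference: |295 − 236| = 59.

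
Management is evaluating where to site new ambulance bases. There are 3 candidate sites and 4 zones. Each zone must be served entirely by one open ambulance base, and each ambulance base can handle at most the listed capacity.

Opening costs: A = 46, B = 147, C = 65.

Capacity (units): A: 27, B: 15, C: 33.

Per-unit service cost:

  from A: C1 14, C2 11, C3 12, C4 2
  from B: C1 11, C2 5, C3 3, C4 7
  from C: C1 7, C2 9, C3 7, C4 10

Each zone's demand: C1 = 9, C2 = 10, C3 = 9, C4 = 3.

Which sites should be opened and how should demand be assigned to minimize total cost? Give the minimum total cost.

Minimum total cost: 311

Open {C}: C1→C 7·9=63, C2→C 9·10=90, C3→C 7·9=63, C4→C 10·3=30.
Loads: C carries 31/33. Service 246; fixed 65; total 311.
Next best feasible plan costs 333.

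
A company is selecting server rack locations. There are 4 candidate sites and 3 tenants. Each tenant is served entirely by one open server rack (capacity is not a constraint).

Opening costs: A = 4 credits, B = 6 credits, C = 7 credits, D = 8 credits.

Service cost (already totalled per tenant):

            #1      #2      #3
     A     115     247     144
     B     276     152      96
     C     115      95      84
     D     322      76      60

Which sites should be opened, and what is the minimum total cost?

For any fixed open set, each tenant goes to its cheapest open site; total = fixed + service.
{A, D}: #1→A 115, #2→D 76, #3→D 60. Service 251; fixed 12; total 263.
{C, D}: service 251 + fixed 15 = 266
{A, B, D}: #1→A 115, #2→D 76, #3→D 60. Service 251; fixed 18; total 269.
{A, B, C, D}: #1→A 115, #2→D 76, #3→D 60. Service 251; fixed 25; total 276.
(All 15 nonempty subsets were checked; A and D is lowest.)

Open A and D; minimum total cost 263.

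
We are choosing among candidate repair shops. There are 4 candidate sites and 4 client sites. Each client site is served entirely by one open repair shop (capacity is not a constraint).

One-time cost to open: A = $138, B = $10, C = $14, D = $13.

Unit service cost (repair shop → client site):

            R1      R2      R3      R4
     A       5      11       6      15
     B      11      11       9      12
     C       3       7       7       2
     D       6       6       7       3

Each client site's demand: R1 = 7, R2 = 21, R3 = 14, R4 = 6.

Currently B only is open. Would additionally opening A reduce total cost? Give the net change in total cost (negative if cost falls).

No — net change +54 (cost rises by 54).

Current service cost with {B}: 506.
Adding A: each client site re-picks its cheapest; new service cost 422, saving 84.
Extra fixed cost: 138. Net change = 138 − 84 = 54.
(Totals: 516 → 570.)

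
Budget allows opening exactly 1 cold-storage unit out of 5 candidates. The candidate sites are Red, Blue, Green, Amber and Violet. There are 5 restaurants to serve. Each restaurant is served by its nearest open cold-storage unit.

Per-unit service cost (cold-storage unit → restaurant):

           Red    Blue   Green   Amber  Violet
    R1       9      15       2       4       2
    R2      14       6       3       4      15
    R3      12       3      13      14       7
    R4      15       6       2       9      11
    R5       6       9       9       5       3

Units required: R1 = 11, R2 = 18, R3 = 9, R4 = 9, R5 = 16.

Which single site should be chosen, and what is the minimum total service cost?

With exactly 1 open, each restaurant uses its cheapest among the chosen.
{Green}: R1→Green 2·11=22, R2→Green 3·18=54, R3→Green 13·9=117, R4→Green 2·9=18, R5→Green 9·16=144. Service cost 355.
{Amber}: service cost 403
{Blue}: service cost 498
Among all 5 size-1 choices, {Green} is lowest.

Choose Green only; total service cost 355.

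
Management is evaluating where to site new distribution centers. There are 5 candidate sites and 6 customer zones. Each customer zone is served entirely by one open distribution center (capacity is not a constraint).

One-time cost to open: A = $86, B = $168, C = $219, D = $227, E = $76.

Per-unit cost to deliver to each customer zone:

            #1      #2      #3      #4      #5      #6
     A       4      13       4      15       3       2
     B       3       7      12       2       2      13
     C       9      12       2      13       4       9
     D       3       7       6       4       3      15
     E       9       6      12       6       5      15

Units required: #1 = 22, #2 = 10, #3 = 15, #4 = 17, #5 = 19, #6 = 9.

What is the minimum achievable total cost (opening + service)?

For any fixed open set, each customer zone goes to its cheapest open site; total = fixed + service.
{A, B}: #1→B 3·22=66, #2→B 7·10=70, #3→A 4·15=60, #4→B 2·17=34, #5→B 2·19=38, #6→A 2·9=18. Service 286; fixed 254; total 540.
{A, E}: service 385 + fixed 162 = 547
{A, B, E}: #1→B 3·22=66, #2→E 6·10=60, #3→A 4·15=60, #4→B 2·17=34, #5→B 2·19=38, #6→A 2·9=18. Service 276; fixed 330; total 606.
{A, B, C, D, E}: service 246 + fixed 776 = 1022
No other subset beats 540.

Minimum total cost: 540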